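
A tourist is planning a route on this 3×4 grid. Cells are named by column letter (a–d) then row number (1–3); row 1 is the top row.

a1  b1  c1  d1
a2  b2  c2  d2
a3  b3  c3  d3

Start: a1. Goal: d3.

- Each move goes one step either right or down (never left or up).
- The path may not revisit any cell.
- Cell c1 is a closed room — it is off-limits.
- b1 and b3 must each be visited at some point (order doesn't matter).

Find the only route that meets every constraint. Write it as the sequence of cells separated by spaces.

Moves only go right or down, so the column and row indices never decrease.
Route from a1: right 1 to b1, down 2 to b3, right 2 to d3 — 5 moves in all.
Check: all required cells visited.

a1 b1 b2 b3 c3 d3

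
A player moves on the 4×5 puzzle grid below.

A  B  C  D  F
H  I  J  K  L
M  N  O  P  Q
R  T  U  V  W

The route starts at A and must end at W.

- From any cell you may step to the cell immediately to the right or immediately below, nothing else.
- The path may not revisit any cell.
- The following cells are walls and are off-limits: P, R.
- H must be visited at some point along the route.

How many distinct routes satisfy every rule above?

6

A right/down-only route from A to W makes exactly 3 down-moves and 4 right-moves in some order.
With no other constraints that would be C(7,3) = 35 routes.
Split at H and multiply the segment counts (each segment already excludes blocked cells): A→H: 1; H→W: 6; product = 6.
That gives 6 routes.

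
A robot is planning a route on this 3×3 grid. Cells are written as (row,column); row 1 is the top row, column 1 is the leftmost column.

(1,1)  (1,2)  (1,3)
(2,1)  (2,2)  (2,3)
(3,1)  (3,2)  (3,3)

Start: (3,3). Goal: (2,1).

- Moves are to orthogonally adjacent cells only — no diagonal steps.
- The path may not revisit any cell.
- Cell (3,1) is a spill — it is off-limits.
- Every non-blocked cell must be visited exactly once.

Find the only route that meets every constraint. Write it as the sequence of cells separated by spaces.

Need to visit all 8 open cells exactly once, starting at (3,3) and ending at (2,1).
Cell (3,2) has only two open neighbours ((2,2) and (3,3)), so the path must pass straight through it: one of those is the cell it's entered from and the other is where it exits.
Route from (3,3): left to (3,2), up to (2,2), right to (2,3), up to (1,3), 2× left (reaching (1,1)), down to (2,1) — 7 moves in all.
Check: all 8 open cells covered.

(3,3) (3,2) (2,2) (2,3) (1,3) (1,2) (1,1) (2,1)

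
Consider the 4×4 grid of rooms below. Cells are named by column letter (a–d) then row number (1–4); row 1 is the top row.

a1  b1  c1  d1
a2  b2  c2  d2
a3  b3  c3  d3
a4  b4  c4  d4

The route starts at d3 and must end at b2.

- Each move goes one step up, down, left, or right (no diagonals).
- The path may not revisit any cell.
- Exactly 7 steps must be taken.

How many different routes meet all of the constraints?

Need simple routes of exactly 7 moves from d3 to b2 (Manhattan distance 3, so 2 moves are spent on a detour and 2 undoing it).
Branch systematically from the start, pruning whenever the remaining move budget drops below the Manhattan distance to b2 or differs from it in parity. Grouping the completions by first move — via d2: 5; via d4: 6; via c3: 7 — and summing: 5 + 6 + 7 = 18.
That gives 18 routes.

18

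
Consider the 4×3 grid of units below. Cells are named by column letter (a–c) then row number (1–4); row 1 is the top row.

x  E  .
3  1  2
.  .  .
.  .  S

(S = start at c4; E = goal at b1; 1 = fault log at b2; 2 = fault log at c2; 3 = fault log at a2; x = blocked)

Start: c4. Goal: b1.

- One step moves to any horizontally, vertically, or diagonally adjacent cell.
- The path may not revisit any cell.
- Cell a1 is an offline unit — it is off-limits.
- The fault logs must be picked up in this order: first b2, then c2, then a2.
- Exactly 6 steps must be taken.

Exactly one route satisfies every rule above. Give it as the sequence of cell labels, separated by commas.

The waypoints must appear in the order b2, c2, a2, with no cell reused.
Route from c4: up to c3, up-left to b2, right to c2, down-left to b3, up-left to a2, up-right to b1 — 6 moves in all.
Check: order respected (1 at step 2, 2 at step 3, 3 at step 5); 6 moves as required.

c4, c3, b2, c2, b3, a2, b1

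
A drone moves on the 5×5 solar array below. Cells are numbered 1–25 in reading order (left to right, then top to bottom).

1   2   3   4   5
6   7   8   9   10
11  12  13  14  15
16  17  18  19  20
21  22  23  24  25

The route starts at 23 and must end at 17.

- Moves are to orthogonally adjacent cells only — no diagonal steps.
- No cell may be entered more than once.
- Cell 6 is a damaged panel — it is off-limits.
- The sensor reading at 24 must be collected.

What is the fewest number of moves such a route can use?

Any route passes through 24 somewhere between 23 and 17. Summing Manhattan distances along the two legs (23 → 24 → 17) gives a lower bound of 1 + 3 = 4 moves.
A route of 4 moves achieves this: 23 → 24 → 19 → 18 → 17.
Since 4 matches the lower bound, it is optimal.

4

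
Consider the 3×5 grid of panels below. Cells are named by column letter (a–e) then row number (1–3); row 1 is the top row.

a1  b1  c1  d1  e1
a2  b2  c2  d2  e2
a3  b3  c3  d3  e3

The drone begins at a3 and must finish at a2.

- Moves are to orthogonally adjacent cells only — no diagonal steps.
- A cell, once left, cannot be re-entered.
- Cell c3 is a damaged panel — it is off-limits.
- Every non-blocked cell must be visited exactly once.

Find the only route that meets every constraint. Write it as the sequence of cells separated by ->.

a3 -> b3 -> b2 -> c2 -> d2 -> d3 -> e3 -> e2 -> e1 -> d1 -> c1 -> b1 -> a1 -> a2

Need to visit all 14 open cells exactly once, starting at a3 and ending at a2.
Cell a1 has only two open neighbours (a2 and b1), so the path must pass straight through it: one of those is the cell it's entered from and the other is where it exits.
Route from a3: right 1 to b3, up 1 to b2, right 2 to d2, down 1 to d3, right 1 to e3, up 2 to e1, left 4 to a1, down 1 to a2 — 13 moves in all.
Check: all 14 open cells covered.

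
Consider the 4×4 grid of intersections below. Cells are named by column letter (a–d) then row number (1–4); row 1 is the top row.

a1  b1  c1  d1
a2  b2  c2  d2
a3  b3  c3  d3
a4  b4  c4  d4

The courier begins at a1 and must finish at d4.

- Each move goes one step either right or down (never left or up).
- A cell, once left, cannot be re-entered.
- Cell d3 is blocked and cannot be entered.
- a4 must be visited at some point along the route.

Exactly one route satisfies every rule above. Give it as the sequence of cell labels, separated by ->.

a1 -> a2 -> a3 -> a4 -> b4 -> c4 -> d4

Moves only go right or down, so the column and row indices never decrease.
Route from a1: down 3 to a4, right 3 to d4 — 6 moves in all.
Check: all required cells visited.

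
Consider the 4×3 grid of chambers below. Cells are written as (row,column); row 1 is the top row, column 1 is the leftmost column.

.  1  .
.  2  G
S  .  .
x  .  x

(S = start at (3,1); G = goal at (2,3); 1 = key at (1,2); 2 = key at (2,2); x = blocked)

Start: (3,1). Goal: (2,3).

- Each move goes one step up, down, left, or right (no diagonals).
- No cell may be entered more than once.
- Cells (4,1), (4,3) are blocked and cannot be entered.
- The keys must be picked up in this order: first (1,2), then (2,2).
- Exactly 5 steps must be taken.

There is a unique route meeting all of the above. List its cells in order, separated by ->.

The waypoints must appear in the order (1,2), (2,2), with no cell reused.
Route from (3,1): up 2 to (1,1), right 1 to (1,2), down 1 to (2,2), right 1 to (2,3) — 5 moves in all.
Check: order respected (1 at step 3, 2 at step 4); 5 moves as required.

(3,1) -> (2,1) -> (1,1) -> (1,2) -> (2,2) -> (2,3)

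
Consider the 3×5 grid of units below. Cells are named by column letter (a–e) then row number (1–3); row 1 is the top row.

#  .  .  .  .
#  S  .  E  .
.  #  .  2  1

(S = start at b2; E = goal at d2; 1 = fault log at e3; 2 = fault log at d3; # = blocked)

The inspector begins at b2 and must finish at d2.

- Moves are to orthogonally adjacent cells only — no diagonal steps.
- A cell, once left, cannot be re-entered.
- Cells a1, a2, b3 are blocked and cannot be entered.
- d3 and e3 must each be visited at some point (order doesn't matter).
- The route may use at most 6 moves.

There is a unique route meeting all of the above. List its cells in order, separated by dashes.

Any route must reach d3 and e3 and still end at d2 within 6 moves, so the order of the required stops is forced.
Route from b2: right 1 to c2, down 1 to c3, right 2 to e3, up 1 to e2, left 1 to d2 — 6 moves in all.
Check: all required cells visited; 6 ≤ 6 moves.

b2 - c2 - c3 - d3 - e3 - e2 - d2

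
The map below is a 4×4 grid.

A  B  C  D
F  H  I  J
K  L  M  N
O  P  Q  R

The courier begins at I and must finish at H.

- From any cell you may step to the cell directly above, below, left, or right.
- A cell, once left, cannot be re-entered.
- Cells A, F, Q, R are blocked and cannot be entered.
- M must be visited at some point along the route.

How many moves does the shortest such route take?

Any route passes through M somewhere between I and H. Summing Manhattan distances along the two legs (I → M → H) gives a lower bound of 1 + 2 = 3 moves.
A route of 3 moves achieves this: I → M → L → H.
Since 3 matches the lower bound, it is optimal.

3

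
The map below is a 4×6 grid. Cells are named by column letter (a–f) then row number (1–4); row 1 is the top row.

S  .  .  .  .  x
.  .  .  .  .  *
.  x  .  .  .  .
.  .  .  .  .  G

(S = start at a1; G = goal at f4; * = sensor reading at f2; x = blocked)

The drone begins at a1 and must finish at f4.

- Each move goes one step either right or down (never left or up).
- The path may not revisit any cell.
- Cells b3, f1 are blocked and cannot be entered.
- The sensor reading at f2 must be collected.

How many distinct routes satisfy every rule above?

5

A right/down-only route from a1 to f4 makes exactly 3 down-moves and 5 right-moves in some order.
With no other constraints that would be C(8,3) = 56 routes.
Split at f2 and multiply the segment counts (each segment already excludes blocked cells): a1→f2: 5; f2→f4: 1; product = 5.
That gives 5 routes.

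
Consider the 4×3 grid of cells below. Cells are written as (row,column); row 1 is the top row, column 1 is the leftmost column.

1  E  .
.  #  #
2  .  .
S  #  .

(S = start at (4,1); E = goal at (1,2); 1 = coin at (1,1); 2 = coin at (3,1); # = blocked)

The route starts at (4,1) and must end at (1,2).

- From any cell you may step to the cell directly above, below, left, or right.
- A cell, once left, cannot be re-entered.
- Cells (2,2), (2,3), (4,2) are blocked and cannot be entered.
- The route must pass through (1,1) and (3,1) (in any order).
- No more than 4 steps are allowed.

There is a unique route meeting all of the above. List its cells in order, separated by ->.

Any route must reach (1,1) and (3,1) and still end at (1,2) within 4 moves, so the order of the required stops is forced.
Route from (4,1): 3× up (reaching (1,1)), right to (1,2) — 4 moves in all.
Check: all required cells visited; 4 ≤ 4 moves.

(4,1) -> (3,1) -> (2,1) -> (1,1) -> (1,2)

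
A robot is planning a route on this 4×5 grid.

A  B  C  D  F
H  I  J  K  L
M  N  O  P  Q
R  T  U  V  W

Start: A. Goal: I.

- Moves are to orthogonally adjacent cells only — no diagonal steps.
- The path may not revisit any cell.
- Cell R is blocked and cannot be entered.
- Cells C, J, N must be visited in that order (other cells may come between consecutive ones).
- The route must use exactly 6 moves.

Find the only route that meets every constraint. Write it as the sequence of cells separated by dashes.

The waypoints must appear in the order C, J, N, with no cell reused.
Route from A: 2× right (reaching C), 2× down (reaching O), left to N, up to I — 6 moves in all.
Check: order respected (C at step 2, J at step 3, N at step 5); 6 moves as required.

A - B - C - J - O - N - I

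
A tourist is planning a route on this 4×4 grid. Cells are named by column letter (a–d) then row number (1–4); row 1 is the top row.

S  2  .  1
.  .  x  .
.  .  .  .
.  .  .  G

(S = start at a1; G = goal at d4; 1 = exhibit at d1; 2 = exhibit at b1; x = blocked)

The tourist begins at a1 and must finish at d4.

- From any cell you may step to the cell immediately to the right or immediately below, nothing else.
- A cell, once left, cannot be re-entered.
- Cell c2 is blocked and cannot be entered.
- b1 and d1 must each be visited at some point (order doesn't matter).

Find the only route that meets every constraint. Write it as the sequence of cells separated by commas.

Moves only go right or down, so the column and row indices never decrease.
Route from a1: 3× right (reaching d1), 3× down (reaching d4) — 6 moves in all.
Check: all required cells visited.

a1, b1, c1, d1, d2, d3, d4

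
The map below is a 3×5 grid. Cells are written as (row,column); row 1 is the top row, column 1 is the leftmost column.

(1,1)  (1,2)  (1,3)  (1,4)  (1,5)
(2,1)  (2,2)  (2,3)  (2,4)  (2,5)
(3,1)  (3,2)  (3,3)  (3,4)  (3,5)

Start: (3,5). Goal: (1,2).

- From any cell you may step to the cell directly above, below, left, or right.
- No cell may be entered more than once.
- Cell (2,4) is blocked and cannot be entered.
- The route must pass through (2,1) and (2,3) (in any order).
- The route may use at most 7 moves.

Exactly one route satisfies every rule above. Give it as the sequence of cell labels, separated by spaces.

(3,5) (3,4) (3,3) (2,3) (2,2) (2,1) (1,1) (1,2)

The budget equals the shortest possible length, so every move has to be on a shortest route through the required cells.
Route from (3,5): left 2 to (3,3), up 1 to (2,3), left 2 to (2,1), up 1 to (1,1), right 1 to (1,2) — 7 moves in all.
Check: all required cells visited; 7 ≤ 7 moves.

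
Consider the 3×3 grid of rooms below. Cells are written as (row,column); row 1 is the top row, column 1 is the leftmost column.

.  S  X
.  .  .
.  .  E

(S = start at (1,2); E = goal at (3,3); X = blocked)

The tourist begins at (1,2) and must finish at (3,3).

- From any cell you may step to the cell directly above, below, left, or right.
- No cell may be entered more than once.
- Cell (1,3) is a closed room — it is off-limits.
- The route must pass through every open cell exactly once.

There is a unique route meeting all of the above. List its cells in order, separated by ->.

Need to visit all 8 open cells exactly once, starting at (1,2) and ending at (3,3).
Cell (2,3) has only two open neighbours ((3,3) and (2,2)), so the path must pass straight through it: one of those is the cell it's entered from and the other is where it exits.
Route from (1,2): left to (1,1), 2× down (reaching (3,1)), right to (3,2), up to (2,2), right to (2,3), down to (3,3) — 7 moves in all.
Check: all 8 open cells covered.

(1,2) -> (1,1) -> (2,1) -> (3,1) -> (3,2) -> (2,2) -> (2,3) -> (3,3)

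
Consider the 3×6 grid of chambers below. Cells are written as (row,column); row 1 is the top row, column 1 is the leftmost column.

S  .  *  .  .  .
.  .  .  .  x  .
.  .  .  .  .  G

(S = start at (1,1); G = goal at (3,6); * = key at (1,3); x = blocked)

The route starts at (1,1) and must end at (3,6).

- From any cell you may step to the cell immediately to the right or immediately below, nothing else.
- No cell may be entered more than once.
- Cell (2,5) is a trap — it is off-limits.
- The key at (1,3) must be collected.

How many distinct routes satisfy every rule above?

4

A right/down-only route from (1,1) to (3,6) makes exactly 2 down-moves and 5 right-moves in some order.
With no other constraints that would be C(7,2) = 21 routes.
Split at (1,3) and multiply the segment counts (each segment already excludes blocked cells): (1,1)→(1,3): 1; (1,3)→(3,6): 4; product = 4.
That gives 4 routes.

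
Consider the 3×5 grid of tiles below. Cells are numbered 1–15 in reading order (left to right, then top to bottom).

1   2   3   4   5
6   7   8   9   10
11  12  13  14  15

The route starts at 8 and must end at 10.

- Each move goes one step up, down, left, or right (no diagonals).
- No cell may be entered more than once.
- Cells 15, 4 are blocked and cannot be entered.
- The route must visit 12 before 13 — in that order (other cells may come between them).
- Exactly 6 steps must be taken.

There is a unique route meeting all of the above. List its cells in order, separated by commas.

The waypoints must appear in the order 12, 13, with no cell reused.
Route from 8: left to 7, down to 12, 2× right (reaching 14), up to 9, right to 10 — 6 moves in all.
Check: order respected (12 at step 2, 13 at step 3); 6 moves as required.

8, 7, 12, 13, 14, 9, 10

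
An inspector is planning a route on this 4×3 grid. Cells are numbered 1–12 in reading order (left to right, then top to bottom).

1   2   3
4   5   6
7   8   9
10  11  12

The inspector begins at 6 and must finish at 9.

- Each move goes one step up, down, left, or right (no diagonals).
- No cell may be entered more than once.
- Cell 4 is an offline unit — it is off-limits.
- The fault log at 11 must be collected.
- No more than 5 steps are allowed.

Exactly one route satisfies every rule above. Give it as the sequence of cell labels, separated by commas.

6, 5, 8, 11, 12, 9

The budget equals the shortest possible length, so every move has to be on a shortest route through the required cells.
Route from 6: left 1 to 5, down 2 to 11, right 1 to 12, up 1 to 9 — 5 moves in all.
Check: all required cells visited; 5 ≤ 5 moves.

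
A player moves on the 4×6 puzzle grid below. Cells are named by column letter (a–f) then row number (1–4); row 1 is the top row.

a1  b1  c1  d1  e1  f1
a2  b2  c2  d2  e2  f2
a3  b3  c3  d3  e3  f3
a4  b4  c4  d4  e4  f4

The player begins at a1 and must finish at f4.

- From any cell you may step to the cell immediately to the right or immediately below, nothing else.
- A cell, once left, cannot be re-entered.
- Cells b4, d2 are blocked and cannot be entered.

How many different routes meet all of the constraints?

28

A right/down-only route from a1 to f4 makes exactly 3 down-moves and 5 right-moves in some order.
With no other constraints that would be C(8,3) = 56 routes.
Subtract routes through each blocked cell (inclusion–exclusion for overlaps): − through d2: 24 − through b4: 4 → 28.
That gives 28 routes.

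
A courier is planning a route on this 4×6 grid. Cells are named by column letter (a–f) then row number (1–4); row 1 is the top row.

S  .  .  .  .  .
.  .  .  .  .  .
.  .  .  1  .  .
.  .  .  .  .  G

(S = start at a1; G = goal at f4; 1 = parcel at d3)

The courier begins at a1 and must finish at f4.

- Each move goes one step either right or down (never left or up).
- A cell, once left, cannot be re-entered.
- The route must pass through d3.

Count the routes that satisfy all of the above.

A right/down-only route from a1 to f4 makes exactly 3 down-moves and 5 right-moves in some order.
With no other constraints that would be C(8,3) = 56 routes.
Split at d3 and multiply the segment counts: a1→d3: 10; d3→f4: 3; product = 30.
That gives 30 routes.

30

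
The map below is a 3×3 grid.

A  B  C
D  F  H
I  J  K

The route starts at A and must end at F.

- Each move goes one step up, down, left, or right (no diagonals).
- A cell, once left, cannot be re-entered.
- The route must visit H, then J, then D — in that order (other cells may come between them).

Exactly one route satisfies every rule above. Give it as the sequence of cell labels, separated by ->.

A -> B -> C -> H -> K -> J -> I -> D -> F

The waypoints must appear in the order H, J, D, with no cell reused.
Route from A: 2× right (reaching C), 2× down (reaching K), 2× left (reaching I), up to D, right to F — 8 moves in all.
Check: order respected (H at step 3, J at step 5, D at step 7).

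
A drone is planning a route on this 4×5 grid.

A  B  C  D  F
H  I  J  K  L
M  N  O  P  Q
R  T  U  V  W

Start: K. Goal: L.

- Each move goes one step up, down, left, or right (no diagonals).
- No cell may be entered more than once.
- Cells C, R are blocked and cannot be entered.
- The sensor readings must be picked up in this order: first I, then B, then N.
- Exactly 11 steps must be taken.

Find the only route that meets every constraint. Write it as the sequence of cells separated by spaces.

K J I B A H M N O P Q L

The waypoints must appear in the order I, B, N, with no cell reused.
Route from K: 2× left (reaching I), up to B, left to A, 2× down (reaching M), 4× right (reaching Q), up to L — 11 moves in all.
Check: order respected (I at step 2, B at step 3, N at step 7); 11 moves as required.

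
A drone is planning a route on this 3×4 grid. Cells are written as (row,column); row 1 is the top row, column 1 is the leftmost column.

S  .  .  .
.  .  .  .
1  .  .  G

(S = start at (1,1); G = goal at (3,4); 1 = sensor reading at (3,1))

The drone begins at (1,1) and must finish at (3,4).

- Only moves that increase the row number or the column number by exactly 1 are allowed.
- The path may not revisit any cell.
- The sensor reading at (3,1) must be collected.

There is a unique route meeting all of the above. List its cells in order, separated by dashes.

Moves only go right or down, so the column and row indices never decrease.
Route from (1,1): down 2 to (3,1), right 3 to (3,4) — 5 moves in all.
Check: all required cells visited.

(1,1) - (2,1) - (3,1) - (3,2) - (3,3) - (3,4)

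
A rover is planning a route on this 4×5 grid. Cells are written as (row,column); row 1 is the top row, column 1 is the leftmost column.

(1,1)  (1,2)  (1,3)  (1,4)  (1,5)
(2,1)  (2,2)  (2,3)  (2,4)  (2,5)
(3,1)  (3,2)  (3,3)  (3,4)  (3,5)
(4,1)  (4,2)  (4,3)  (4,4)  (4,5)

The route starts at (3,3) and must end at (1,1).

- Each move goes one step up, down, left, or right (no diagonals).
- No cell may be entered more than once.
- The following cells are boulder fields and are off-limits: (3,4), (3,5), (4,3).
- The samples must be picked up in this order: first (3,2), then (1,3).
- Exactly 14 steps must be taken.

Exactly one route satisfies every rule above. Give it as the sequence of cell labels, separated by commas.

(3,3), (3,2), (4,2), (4,1), (3,1), (2,1), (2,2), (2,3), (2,4), (2,5), (1,5), (1,4), (1,3), (1,2), (1,1)

The waypoints must appear in the order (3,2), (1,3), with no cell reused.
Route from (3,3): left 1 to (3,2), down 1 to (4,2), left 1 to (4,1), up 2 to (2,1), right 4 to (2,5), up 1 to (1,5), left 4 to (1,1) — 14 moves in all.
Check: order respected ((3,2) at step 1, (1,3) at step 12); 14 moves as required.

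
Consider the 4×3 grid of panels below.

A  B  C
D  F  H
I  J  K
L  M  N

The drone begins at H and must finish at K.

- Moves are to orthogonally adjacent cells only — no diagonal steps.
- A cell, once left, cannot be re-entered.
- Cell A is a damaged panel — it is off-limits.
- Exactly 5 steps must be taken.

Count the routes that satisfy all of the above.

Need simple routes of exactly 5 moves from H to K (Manhattan distance 1, so 2 moves are spent on a detour and 2 undoing it).
Enumerating: H C B F J K | H F J M N K | H F D I J K.
That gives 3 routes.

3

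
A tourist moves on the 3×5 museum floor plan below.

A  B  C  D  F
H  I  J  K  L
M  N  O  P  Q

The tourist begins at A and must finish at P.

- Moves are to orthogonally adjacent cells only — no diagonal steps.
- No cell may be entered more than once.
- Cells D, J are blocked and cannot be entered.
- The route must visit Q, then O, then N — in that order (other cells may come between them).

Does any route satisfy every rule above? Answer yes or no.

Every way from A to Q runs through P — but P is where the route must end, so it would be entered once on the way to Q and again at the finish.

no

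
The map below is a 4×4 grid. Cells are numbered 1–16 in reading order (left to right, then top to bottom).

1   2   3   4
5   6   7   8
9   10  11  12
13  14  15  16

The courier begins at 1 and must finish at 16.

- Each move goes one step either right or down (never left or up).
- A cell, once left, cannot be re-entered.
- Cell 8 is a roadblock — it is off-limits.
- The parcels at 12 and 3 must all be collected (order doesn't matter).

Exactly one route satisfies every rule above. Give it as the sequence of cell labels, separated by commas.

Moves only go right or down, so the column and row indices never decrease.
Route from 1: 2× right (reaching 3), 2× down (reaching 11), right to 12, down to 16 — 6 moves in all.
Check: all required cells visited.

1, 2, 3, 7, 11, 12, 16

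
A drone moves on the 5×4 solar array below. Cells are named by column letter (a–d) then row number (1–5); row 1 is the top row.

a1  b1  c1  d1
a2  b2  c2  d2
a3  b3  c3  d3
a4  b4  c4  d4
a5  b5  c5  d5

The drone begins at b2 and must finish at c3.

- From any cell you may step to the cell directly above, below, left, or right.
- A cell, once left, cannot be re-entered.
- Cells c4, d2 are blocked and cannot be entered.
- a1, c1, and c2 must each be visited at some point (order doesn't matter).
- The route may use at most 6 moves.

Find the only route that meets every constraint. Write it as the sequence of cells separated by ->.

The budget equals the shortest possible length, so every move has to be on a shortest route through the required cells.
Route from b2: left 1 to a2, up 1 to a1, right 2 to c1, down 2 to c3 — 6 moves in all.
Check: all required cells visited; 6 ≤ 6 moves.

b2 -> a2 -> a1 -> b1 -> c1 -> c2 -> c3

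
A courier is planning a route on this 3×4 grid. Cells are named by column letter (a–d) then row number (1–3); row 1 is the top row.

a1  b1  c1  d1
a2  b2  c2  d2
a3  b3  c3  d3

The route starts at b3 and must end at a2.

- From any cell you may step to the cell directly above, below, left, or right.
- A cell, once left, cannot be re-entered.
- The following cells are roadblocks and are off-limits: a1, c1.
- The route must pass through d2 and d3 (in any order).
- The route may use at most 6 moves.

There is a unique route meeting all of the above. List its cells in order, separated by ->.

The budget equals the shortest possible length, so every move has to be on a shortest route through the required cells.
Route from b3: 2× right (reaching d3), up to d2, 3× left (reaching a2) — 6 moves in all.
Check: all required cells visited; 6 ≤ 6 moves.

b3 -> c3 -> d3 -> d2 -> c2 -> b2 -> a2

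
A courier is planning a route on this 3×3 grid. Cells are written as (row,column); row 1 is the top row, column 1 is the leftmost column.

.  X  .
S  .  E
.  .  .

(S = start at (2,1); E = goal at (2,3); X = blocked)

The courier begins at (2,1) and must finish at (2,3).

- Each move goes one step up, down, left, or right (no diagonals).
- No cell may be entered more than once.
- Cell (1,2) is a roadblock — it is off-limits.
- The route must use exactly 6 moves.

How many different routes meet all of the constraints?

0

Need simple routes of exactly 6 moves from (2,1) to (2,3) (Manhattan distance 2, so 2 moves are spent on a detour and 2 undoing it).
No route satisfies every constraint, so the count is 0.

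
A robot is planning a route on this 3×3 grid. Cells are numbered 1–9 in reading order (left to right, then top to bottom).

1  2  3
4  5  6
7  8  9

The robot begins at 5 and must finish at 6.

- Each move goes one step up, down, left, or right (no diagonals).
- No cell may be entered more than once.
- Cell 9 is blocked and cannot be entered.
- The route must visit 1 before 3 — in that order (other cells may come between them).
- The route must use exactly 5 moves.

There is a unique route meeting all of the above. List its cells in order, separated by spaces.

5 4 1 2 3 6

The waypoints must appear in the order 1, 3, with no cell reused.
Route from 5: left to 4, up to 1, 2× right (reaching 3), down to 6 — 5 moves in all.
Check: order respected (1 at step 2, 3 at step 4); 5 moves as required.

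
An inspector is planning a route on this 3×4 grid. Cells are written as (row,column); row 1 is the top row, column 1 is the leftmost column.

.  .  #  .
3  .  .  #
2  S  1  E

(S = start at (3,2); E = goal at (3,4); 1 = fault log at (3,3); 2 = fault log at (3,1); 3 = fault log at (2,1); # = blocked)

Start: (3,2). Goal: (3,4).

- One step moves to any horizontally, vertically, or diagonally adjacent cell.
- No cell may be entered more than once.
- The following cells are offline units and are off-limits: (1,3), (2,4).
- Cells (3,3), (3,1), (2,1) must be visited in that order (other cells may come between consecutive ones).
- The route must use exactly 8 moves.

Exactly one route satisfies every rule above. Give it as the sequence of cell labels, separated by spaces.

The waypoints must appear in the order (3,3), (3,1), (2,1), with no cell reused.
Route from (3,2): right to (3,3), up-left to (2,2), down-left to (3,1), 2× up (reaching (1,1)), right to (1,2), 2× down-right (reaching (3,4)) — 8 moves in all.
Check: order respected (1 at step 1, 2 at step 3, 3 at step 4); 8 moves as required.

(3,2) (3,3) (2,2) (3,1) (2,1) (1,1) (1,2) (2,3) (3,4)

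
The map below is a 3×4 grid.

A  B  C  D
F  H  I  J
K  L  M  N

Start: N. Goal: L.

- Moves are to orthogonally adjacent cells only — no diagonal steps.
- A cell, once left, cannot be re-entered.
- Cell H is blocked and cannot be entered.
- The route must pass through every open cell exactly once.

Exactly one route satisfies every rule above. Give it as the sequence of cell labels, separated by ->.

Need to visit all 11 open cells exactly once, starting at N and ending at L.
Cell K has only two open neighbours (F and L), so the path must pass straight through it: one of those is the cell it's entered from and the other is where it exits.
Route from N: left 1 to M, up 1 to I, right 1 to J, up 1 to D, left 3 to A, down 2 to K, right 1 to L — 10 moves in all.
Check: all 11 open cells covered.

N -> M -> I -> J -> D -> C -> B -> A -> F -> K -> L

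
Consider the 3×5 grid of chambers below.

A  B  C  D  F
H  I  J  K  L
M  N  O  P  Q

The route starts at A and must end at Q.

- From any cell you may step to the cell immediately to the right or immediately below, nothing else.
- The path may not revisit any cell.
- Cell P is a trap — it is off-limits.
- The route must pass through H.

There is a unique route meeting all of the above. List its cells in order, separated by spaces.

Moves only go right or down, so the column and row indices never decrease.
Route from A: down to H, 4× right (reaching L), down to Q — 6 moves in all.
Check: all required cells visited.

A H I J K L Q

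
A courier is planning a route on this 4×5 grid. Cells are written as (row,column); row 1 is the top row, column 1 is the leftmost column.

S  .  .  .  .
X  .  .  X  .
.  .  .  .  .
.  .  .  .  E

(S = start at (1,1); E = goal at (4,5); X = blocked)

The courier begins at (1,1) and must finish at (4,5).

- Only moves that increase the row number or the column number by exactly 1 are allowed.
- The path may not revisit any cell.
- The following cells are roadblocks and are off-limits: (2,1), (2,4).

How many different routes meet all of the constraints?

11

A right/down-only route from (1,1) to (4,5) makes exactly 3 down-moves and 4 right-moves in some order.
With no other constraints that would be C(7,3) = 35 routes.
Subtract routes through each blocked cell (inclusion–exclusion for overlaps): − through (2,1): 15 − through (2,4): 12 + through (2,1)&(2,4): 3 → 11.
That gives 11 routes.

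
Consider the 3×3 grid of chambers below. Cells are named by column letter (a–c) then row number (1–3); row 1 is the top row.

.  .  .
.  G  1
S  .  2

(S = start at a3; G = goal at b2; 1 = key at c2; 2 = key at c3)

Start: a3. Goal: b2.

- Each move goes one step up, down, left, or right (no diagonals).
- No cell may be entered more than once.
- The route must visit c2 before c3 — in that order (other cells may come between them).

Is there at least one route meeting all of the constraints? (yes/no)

yes

One route that works: a3 → a2 → a1 → b1 → c1 → c2 → c3 → b3 → b2.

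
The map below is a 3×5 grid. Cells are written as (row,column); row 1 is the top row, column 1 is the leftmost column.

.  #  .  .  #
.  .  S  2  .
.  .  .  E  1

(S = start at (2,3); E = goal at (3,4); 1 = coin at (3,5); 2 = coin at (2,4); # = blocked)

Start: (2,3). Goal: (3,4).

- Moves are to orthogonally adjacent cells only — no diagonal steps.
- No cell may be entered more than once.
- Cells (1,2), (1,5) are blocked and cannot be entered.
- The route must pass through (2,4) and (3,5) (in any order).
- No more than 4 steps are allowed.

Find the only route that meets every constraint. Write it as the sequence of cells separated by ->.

The 4-move cap with required stops at (2,4), (3,5) leaves no slack for detours.
Route from (2,3): right 2 to (2,5), down 1 to (3,5), left 1 to (3,4) — 4 moves in all.
Check: all required cells visited; 4 ≤ 4 moves.

(2,3) -> (2,4) -> (2,5) -> (3,5) -> (3,4)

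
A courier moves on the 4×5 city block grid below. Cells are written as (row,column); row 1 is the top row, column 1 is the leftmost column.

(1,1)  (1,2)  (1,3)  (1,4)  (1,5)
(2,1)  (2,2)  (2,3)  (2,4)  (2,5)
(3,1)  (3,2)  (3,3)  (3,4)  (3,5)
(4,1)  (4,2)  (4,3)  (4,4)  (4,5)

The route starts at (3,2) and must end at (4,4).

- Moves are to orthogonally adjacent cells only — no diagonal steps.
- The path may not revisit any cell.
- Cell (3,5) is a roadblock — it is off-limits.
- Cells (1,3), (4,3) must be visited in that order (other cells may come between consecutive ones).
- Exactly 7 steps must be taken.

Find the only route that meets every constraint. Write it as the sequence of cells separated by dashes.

The waypoints must appear in the order (1,3), (4,3), with no cell reused.
Route from (3,2): up 2 to (1,2), right 1 to (1,3), down 3 to (4,3), right 1 to (4,4) — 7 moves in all.
Check: order respected ((1,3) at step 3, (4,3) at step 6); 7 moves as required.

(3,2) - (2,2) - (1,2) - (1,3) - (2,3) - (3,3) - (4,3) - (4,4)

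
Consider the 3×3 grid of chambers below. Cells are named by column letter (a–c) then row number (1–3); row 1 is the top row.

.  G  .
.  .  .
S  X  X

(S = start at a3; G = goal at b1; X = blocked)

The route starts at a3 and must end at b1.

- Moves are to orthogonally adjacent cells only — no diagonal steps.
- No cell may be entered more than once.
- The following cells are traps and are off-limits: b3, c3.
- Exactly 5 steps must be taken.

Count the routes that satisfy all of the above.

1

Need simple routes of exactly 5 moves from a3 to b1 (Manhattan distance 3, so 1 moves are spent on a detour and 1 undoing it).
Enumerating: a3 a2 b2 c2 c1 b1.
That gives 1 route.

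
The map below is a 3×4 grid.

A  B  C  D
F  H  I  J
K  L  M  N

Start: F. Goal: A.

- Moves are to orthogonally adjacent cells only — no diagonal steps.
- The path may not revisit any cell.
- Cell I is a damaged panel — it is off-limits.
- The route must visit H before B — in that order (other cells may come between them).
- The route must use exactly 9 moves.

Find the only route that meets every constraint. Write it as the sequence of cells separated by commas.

The waypoints must appear in the order H, B, with no cell reused.
Route from F: right 1 to H, down 1 to L, right 2 to N, up 2 to D, left 3 to A — 9 moves in all.
Check: order respected (H at step 1, B at step 8); 9 moves as required.

F, H, L, M, N, J, D, C, B, A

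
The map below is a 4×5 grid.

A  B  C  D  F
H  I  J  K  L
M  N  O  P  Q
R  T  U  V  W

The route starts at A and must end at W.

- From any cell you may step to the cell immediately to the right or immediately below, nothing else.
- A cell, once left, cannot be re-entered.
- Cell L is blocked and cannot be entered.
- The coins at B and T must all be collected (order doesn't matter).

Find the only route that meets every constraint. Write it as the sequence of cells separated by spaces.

Moves only go right or down, so the column and row indices never decrease.
Route from A: right 1 to B, down 3 to T, right 3 to W — 7 moves in all.
Check: all required cells visited.

A B I N T U V W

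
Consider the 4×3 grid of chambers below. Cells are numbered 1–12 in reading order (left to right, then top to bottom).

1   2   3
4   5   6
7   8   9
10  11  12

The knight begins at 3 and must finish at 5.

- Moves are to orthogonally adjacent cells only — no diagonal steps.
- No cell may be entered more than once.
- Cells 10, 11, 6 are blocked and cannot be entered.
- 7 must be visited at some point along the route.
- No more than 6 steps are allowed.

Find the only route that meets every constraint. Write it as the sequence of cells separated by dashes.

3 - 2 - 1 - 4 - 7 - 8 - 5

The 6-move cap with required stops at 7 leaves no slack for detours.
Route from 3: left 2 to 1, down 2 to 7, right 1 to 8, up 1 to 5 — 6 moves in all.
Check: all required cells visited; 6 ≤ 6 moves.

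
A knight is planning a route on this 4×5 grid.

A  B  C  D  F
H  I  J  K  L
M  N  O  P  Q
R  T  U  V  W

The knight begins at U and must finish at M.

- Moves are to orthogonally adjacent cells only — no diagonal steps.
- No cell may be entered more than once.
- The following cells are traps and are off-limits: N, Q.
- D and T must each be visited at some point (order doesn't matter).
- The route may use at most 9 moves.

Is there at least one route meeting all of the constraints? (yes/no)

Even ignoring the no-revisit rule, getting from U to M, taking the cheapest ordering U → D → T → M needs at least 4 + 5 + 2 = 11 moves (Manhattan distance per leg), which exceeds the 9-move limit.

no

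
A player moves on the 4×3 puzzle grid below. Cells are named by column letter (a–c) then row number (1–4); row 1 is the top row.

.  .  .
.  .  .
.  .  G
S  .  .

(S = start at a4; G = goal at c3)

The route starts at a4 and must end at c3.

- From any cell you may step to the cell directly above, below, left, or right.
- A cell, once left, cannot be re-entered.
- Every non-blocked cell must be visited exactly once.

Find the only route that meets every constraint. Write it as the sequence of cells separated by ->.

a4 -> a3 -> a2 -> a1 -> b1 -> c1 -> c2 -> b2 -> b3 -> b4 -> c4 -> c3

Need to visit all 12 open cells exactly once, starting at a4 and ending at c3.
Cell c4 has only two open neighbours (c3 and b4), so the path must pass straight through it: one of those is the cell it's entered from and the other is where it exits.
Route from a4: up 3 to a1, right 2 to c1, down 1 to c2, left 1 to b2, down 2 to b4, right 1 to c4, up 1 to c3 — 11 moves in all.
Check: all 12 open cells covered.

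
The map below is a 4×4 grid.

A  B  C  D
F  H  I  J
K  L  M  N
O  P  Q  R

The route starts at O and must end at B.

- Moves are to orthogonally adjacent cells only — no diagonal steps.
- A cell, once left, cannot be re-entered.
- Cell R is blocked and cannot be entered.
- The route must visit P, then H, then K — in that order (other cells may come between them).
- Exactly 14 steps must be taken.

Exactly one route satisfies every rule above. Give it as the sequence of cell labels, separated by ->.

O -> P -> Q -> M -> N -> J -> D -> C -> I -> H -> L -> K -> F -> A -> B

The waypoints must appear in the order P, H, K, with no cell reused.
Route from O: 2× right (reaching Q), up to M, right to N, 2× up (reaching D), left to C, down to I, left to H, down to L, left to K, 2× up (reaching A), right to B — 14 moves in all.
Check: order respected (P at step 1, H at step 9, K at step 11); 14 moves as required.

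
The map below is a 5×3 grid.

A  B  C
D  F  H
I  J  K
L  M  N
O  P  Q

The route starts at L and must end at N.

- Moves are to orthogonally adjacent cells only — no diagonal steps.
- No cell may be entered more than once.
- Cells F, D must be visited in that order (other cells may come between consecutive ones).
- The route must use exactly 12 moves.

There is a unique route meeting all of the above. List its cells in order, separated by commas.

L, O, P, M, J, F, D, A, B, C, H, K, N

The waypoints must appear in the order F, D, with no cell reused.
Route from L: down 1 to O, right 1 to P, up 3 to F, left 1 to D, up 1 to A, right 2 to C, down 3 to N — 12 moves in all.
Check: order respected (F at step 5, D at step 6); 12 moves as required.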